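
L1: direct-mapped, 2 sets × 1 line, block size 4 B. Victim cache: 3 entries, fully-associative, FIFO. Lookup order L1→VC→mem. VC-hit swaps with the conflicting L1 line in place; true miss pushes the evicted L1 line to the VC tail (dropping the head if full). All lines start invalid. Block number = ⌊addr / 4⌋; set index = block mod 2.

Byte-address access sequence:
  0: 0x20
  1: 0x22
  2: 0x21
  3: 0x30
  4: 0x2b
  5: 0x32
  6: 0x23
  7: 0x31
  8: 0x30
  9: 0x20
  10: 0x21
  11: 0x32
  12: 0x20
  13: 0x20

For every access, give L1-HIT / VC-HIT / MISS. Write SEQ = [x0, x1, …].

SEQ = [MISS, L1-HIT, L1-HIT, MISS, MISS, VC-HIT, VC-HIT, VC-HIT, L1-HIT, VC-HIT, L1-HIT, VC-HIT, VC-HIT, L1-HIT]

  [0] addr=0x20 blk=8 s=0: MISS | VC []
  [1] addr=0x22 blk=8 s=0: L1-HIT | VC []
  [2] addr=0x21 blk=8 s=0: L1-HIT | VC []
  [3] addr=0x30 blk=12 s=0: MISS | VC [8]
  [4] addr=0x2b blk=10 s=0: MISS | VC [8, 12]
  [5] addr=0x32 blk=12 s=0: VC-HIT | VC [8, 10]
  [6] addr=0x23 blk=8 s=0: VC-HIT | VC [12, 10]
  [7] addr=0x31 blk=12 s=0: VC-HIT | VC [8, 10]
  [8] addr=0x30 blk=12 s=0: L1-HIT | VC [8, 10]
  [9] addr=0x20 blk=8 s=0: VC-HIT | VC [12, 10]
  [10] addr=0x21 blk=8 s=0: L1-HIT | VC [12, 10]
  [11] addr=0x32 blk=12 s=0: VC-HIT | VC [8, 10]
  [12] addr=0x20 blk=8 s=0: VC-HIT | VC [12, 10]
  [13] addr=0x20 blk=8 s=0: L1-HIT | VC [12, 10]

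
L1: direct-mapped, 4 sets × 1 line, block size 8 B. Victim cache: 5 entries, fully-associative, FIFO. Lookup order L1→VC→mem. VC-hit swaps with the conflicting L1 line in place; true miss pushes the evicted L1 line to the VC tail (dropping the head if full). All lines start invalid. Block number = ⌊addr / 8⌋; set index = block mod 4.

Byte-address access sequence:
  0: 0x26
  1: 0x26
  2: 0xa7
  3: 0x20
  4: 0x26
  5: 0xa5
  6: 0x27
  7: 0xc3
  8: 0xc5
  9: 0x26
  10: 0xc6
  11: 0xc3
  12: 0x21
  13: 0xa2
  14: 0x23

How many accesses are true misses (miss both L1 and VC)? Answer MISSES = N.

#0 0x26→b4/s0 MISS; vc=[]
#1 0x26→b4/s0 L1-HIT; vc=[]
#2 0xa7→b20/s0 MISS; vc=[4]
#3 0x20→b4/s0 VC-HIT; vc=[20]
#4 0x26→b4/s0 L1-HIT; vc=[20]
#5 0xa5→b20/s0 VC-HIT; vc=[4]
#6 0x27→b4/s0 VC-HIT; vc=[20]
#7 0xc3→b24/s0 MISS; vc=[20,4]
#8 0xc5→b24/s0 L1-HIT; vc=[20,4]
#9 0x26→b4/s0 VC-HIT; vc=[20,24]
#10 0xc6→b24/s0 VC-HIT; vc=[20,4]
#11 0xc3→b24/s0 L1-HIT; vc=[20,4]
#12 0x21→b4/s0 VC-HIT; vc=[20,24]
#13 0xa2→b20/s0 VC-HIT; vc=[4,24]
#14 0x23→b4/s0 VC-HIT; vc=[20,24]

MISSES = 3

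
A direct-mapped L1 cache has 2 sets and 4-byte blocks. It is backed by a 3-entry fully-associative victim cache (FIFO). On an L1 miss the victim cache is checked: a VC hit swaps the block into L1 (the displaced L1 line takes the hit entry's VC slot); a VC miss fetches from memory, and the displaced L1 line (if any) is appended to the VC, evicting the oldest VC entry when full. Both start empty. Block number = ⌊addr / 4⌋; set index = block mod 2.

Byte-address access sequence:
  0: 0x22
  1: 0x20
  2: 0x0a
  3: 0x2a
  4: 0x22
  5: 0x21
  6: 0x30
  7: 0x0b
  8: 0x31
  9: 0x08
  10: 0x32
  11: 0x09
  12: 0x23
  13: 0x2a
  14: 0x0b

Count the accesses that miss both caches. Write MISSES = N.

MISSES = 4

#0 0x22→b8/s0 MISS; vc=[]
#1 0x20→b8/s0 L1-HIT; vc=[]
#2 0xa→b2/s0 MISS; vc=[8]
#3 0x2a→b10/s0 MISS; vc=[8,2]
#4 0x22→b8/s0 VC-HIT; vc=[10,2]
#5 0x21→b8/s0 L1-HIT; vc=[10,2]
#6 0x30→b12/s0 MISS; vc=[10,2,8]
#7 0xb→b2/s0 VC-HIT; vc=[10,12,8]
#8 0x31→b12/s0 VC-HIT; vc=[10,2,8]
#9 0x8→b2/s0 VC-HIT; vc=[10,12,8]
#10 0x32→b12/s0 VC-HIT; vc=[10,2,8]
#11 0x9→b2/s0 VC-HIT; vc=[10,12,8]
#12 0x23→b8/s0 VC-HIT; vc=[10,12,2]
#13 0x2a→b10/s0 VC-HIT; vc=[8,12,2]
#14 0xb→b2/s0 VC-HIT; vc=[8,12,10]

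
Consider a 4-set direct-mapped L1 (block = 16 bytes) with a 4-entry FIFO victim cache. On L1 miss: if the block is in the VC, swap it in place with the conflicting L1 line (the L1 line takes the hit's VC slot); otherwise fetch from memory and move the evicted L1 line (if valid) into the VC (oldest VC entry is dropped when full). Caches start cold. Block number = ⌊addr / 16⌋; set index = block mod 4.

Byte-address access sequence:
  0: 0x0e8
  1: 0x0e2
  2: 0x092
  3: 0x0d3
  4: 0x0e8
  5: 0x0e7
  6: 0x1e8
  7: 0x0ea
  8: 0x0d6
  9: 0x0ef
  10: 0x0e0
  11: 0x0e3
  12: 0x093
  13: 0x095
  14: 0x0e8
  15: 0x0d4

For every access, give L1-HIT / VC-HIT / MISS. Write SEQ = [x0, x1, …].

#0 0xe8→b14/s2 MISS; vc=[]
#1 0xe2→b14/s2 L1-HIT; vc=[]
#2 0x92→b9/s1 MISS; vc=[]
#3 0xd3→b13/s1 MISS; vc=[9]
#4 0xe8→b14/s2 L1-HIT; vc=[9]
#5 0xe7→b14/s2 L1-HIT; vc=[9]
#6 0x1e8→b30/s2 MISS; vc=[9,14]
#7 0xea→b14/s2 VC-HIT; vc=[9,30]
#8 0xd6→b13/s1 L1-HIT; vc=[9,30]
#9 0xef→b14/s2 L1-HIT; vc=[9,30]
#10 0xe0→b14/s2 L1-HIT; vc=[9,30]
#11 0xe3→b14/s2 L1-HIT; vc=[9,30]
#12 0x93→b9/s1 VC-HIT; vc=[13,30]
#13 0x95→b9/s1 L1-HIT; vc=[13,30]
#14 0xe8→b14/s2 L1-HIT; vc=[13,30]
#15 0xd4→b13/s1 VC-HIT; vc=[9,30]

SEQ = [MISS, L1-HIT, MISS, MISS, L1-HIT, L1-HIT, MISS, VC-HIT, L1-HIT, L1-HIT, L1-HIT, L1-HIT, VC-HIT, L1-HIT, L1-HIT, VC-HIT]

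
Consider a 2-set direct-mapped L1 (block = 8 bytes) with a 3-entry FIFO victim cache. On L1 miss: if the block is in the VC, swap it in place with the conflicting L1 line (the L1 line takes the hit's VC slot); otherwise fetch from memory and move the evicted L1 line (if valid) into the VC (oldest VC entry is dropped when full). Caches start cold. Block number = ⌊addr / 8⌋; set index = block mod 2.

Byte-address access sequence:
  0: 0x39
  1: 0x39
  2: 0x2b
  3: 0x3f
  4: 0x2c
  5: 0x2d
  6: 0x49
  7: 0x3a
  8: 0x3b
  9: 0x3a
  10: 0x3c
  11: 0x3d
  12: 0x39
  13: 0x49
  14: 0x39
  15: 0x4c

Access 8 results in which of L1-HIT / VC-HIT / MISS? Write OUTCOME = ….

OUTCOME = L1-HIT

#0 0x39→b7/s1 MISS; vc=[]
#1 0x39→b7/s1 L1-HIT; vc=[]
#2 0x2b→b5/s1 MISS; vc=[7]
#3 0x3f→b7/s1 VC-HIT; vc=[5]
#4 0x2c→b5/s1 VC-HIT; vc=[7]
#5 0x2d→b5/s1 L1-HIT; vc=[7]
#6 0x49→b9/s1 MISS; vc=[7,5]
#7 0x3a→b7/s1 VC-HIT; vc=[9,5]
#8 0x3b→b7/s1 L1-HIT; vc=[9,5]
#9 0x3a→b7/s1 L1-HIT; vc=[9,5]
#10 0x3c→b7/s1 L1-HIT; vc=[9,5]
#11 0x3d→b7/s1 L1-HIT; vc=[9,5]
#12 0x39→b7/s1 L1-HIT; vc=[9,5]
#13 0x49→b9/s1 VC-HIT; vc=[7,5]
#14 0x39→b7/s1 VC-HIT; vc=[9,5]
#15 0x4c→b9/s1 VC-HIT; vc=[7,5]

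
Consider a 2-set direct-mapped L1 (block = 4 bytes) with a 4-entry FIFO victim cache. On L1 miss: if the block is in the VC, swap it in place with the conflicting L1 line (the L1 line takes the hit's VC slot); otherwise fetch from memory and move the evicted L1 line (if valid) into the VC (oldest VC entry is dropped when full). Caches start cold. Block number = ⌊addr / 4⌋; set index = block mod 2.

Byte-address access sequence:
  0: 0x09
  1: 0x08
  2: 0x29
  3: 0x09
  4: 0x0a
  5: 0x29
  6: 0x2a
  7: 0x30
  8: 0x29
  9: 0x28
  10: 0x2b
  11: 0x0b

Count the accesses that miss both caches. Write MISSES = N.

0: 0x9 (blk 2, set 0) → MISS  vc=[]
1: 0x8 (blk 2, set 0) → L1-HIT  vc=[]
2: 0x29 (blk 10, set 0) → MISS  vc=[2]
3: 0x9 (blk 2, set 0) → VC-HIT  vc=[10]
4: 0xa (blk 2, set 0) → L1-HIT  vc=[10]
5: 0x29 (blk 10, set 0) → VC-HIT  vc=[2]
6: 0x2a (blk 10, set 0) → L1-HIT  vc=[2]
7: 0x30 (blk 12, set 0) → MISS  vc=[2, 10]
8: 0x29 (blk 10, set 0) → VC-HIT  vc=[2, 12]
9: 0x28 (blk 10, set 0) → L1-HIT  vc=[2, 12]
10: 0x2b (blk 10, set 0) → L1-HIT  vc=[2, 12]
11: 0xb (blk 2, set 0) → VC-HIT  vc=[10, 12]

MISSES = 3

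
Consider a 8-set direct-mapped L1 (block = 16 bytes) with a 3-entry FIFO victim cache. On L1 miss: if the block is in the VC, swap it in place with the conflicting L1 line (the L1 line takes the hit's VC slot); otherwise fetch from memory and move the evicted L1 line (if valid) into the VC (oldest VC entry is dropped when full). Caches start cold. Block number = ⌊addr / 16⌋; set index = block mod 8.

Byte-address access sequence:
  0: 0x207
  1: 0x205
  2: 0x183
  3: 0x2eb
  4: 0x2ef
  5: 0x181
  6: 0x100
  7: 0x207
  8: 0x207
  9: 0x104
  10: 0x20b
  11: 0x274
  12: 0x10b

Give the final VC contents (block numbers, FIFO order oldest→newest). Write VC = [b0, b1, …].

#0 0x207→b32/s0 MISS; vc=[]
#1 0x205→b32/s0 L1-HIT; vc=[]
#2 0x183→b24/s0 MISS; vc=[32]
#3 0x2eb→b46/s6 MISS; vc=[32]
#4 0x2ef→b46/s6 L1-HIT; vc=[32]
#5 0x181→b24/s0 L1-HIT; vc=[32]
#6 0x100→b16/s0 MISS; vc=[32,24]
#7 0x207→b32/s0 VC-HIT; vc=[16,24]
#8 0x207→b32/s0 L1-HIT; vc=[16,24]
#9 0x104→b16/s0 VC-HIT; vc=[32,24]
#10 0x20b→b32/s0 VC-HIT; vc=[16,24]
#11 0x274→b39/s7 MISS; vc=[16,24]
#12 0x10b→b16/s0 VC-HIT; vc=[32,24]

VC = [32, 24]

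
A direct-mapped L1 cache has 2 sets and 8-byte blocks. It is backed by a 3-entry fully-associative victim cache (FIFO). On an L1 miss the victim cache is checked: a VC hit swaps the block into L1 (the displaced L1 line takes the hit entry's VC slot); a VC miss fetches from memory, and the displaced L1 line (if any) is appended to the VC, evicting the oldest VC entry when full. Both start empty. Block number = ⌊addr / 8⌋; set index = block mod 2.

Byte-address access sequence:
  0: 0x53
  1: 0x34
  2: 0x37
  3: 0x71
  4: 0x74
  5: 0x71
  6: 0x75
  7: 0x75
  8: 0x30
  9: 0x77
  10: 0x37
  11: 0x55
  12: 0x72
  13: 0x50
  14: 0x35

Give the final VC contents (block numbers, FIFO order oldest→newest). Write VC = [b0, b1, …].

  [0] addr=0x53 blk=10 s=0: MISS | VC []
  [1] addr=0x34 blk=6 s=0: MISS | VC [10]
  [2] addr=0x37 blk=6 s=0: L1-HIT | VC [10]
  [3] addr=0x71 blk=14 s=0: MISS | VC [10, 6]
  [4] addr=0x74 blk=14 s=0: L1-HIT | VC [10, 6]
  [5] addr=0x71 blk=14 s=0: L1-HIT | VC [10, 6]
  [6] addr=0x75 blk=14 s=0: L1-HIT | VC [10, 6]
  [7] addr=0x75 blk=14 s=0: L1-HIT | VC [10, 6]
  [8] addr=0x30 blk=6 s=0: VC-HIT | VC [10, 14]
  [9] addr=0x77 blk=14 s=0: VC-HIT | VC [10, 6]
  [10] addr=0x37 blk=6 s=0: VC-HIT | VC [10, 14]
  [11] addr=0x55 blk=10 s=0: VC-HIT | VC [6, 14]
  [12] addr=0x72 blk=14 s=0: VC-HIT | VC [6, 10]
  [13] addr=0x50 blk=10 s=0: VC-HIT | VC [6, 14]
  [14] addr=0x35 blk=6 s=0: VC-HIT | VC [10, 14]

VC = [10, 14]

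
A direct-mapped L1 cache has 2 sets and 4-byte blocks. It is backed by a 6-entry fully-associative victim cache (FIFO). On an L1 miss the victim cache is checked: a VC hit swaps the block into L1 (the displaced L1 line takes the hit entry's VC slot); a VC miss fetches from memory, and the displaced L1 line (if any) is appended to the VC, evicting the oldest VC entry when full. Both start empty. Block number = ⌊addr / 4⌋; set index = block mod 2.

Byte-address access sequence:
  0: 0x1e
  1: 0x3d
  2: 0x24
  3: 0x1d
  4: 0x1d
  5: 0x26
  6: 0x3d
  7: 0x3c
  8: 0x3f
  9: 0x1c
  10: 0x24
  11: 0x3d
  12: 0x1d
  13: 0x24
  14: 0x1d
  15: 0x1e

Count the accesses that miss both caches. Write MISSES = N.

MISSES = 3

  [0] addr=0x1e blk=7 s=1: MISS | VC []
  [1] addr=0x3d blk=15 s=1: MISS | VC [7]
  [2] addr=0x24 blk=9 s=1: MISS | VC [7, 15]
  [3] addr=0x1d blk=7 s=1: VC-HIT | VC [9, 15]
  [4] addr=0x1d blk=7 s=1: L1-HIT | VC [9, 15]
  [5] addr=0x26 blk=9 s=1: VC-HIT | VC [7, 15]
  [6] addr=0x3d blk=15 s=1: VC-HIT | VC [7, 9]
  [7] addr=0x3c blk=15 s=1: L1-HIT | VC [7, 9]
  [8] addr=0x3f blk=15 s=1: L1-HIT | VC [7, 9]
  [9] addr=0x1c blk=7 s=1: VC-HIT | VC [15, 9]
  [10] addr=0x24 blk=9 s=1: VC-HIT | VC [15, 7]
  [11] addr=0x3d blk=15 s=1: VC-HIT | VC [9, 7]
  [12] addr=0x1d blk=7 s=1: VC-HIT | VC [9, 15]
  [13] addr=0x24 blk=9 s=1: VC-HIT | VC [7, 15]
  [14] addr=0x1d blk=7 s=1: VC-HIT | VC [9, 15]
  [15] addr=0x1e blk=7 s=1: L1-HIT | VC [9, 15]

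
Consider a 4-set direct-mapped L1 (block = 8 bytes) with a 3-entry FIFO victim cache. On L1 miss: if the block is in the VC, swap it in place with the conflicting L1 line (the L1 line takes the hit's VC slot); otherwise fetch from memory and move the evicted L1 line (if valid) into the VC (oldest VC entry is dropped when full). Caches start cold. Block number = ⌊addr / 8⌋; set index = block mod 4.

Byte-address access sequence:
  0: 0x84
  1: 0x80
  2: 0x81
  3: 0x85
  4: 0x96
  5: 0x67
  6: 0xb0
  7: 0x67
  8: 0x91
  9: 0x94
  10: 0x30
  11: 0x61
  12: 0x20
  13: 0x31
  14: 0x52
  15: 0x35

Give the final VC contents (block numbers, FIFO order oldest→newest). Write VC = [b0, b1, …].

VC = [18, 12, 10]

  [0] addr=0x84 blk=16 s=0: MISS | VC []
  [1] addr=0x80 blk=16 s=0: L1-HIT | VC []
  [2] addr=0x81 blk=16 s=0: L1-HIT | VC []
  [3] addr=0x85 blk=16 s=0: L1-HIT | VC []
  [4] addr=0x96 blk=18 s=2: MISS | VC []
  [5] addr=0x67 blk=12 s=0: MISS | VC [16]
  [6] addr=0xb0 blk=22 s=2: MISS | VC [16, 18]
  [7] addr=0x67 blk=12 s=0: L1-HIT | VC [16, 18]
  [8] addr=0x91 blk=18 s=2: VC-HIT | VC [16, 22]
  [9] addr=0x94 blk=18 s=2: L1-HIT | VC [16, 22]
  [10] addr=0x30 blk=6 s=2: MISS | VC [16, 22, 18]
  [11] addr=0x61 blk=12 s=0: L1-HIT | VC [16, 22, 18]
  [12] addr=0x20 blk=4 s=0: MISS | VC [22, 18, 12]
  [13] addr=0x31 blk=6 s=2: L1-HIT | VC [22, 18, 12]
  [14] addr=0x52 blk=10 s=2: MISS | VC [18, 12, 6]
  [15] addr=0x35 blk=6 s=2: VC-HIT | VC [18, 12, 10]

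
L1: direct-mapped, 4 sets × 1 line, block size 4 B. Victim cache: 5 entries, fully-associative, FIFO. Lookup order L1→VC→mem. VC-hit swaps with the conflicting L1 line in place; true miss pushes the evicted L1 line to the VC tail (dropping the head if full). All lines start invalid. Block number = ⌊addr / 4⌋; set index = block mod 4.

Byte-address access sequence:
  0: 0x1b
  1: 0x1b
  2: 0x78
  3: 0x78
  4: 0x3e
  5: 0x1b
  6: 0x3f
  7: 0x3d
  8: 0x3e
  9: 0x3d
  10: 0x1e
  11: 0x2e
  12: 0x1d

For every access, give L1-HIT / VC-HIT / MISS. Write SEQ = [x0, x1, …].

#0 0x1b→b6/s2 MISS; vc=[]
#1 0x1b→b6/s2 L1-HIT; vc=[]
#2 0x78→b30/s2 MISS; vc=[6]
#3 0x78→b30/s2 L1-HIT; vc=[6]
#4 0x3e→b15/s3 MISS; vc=[6]
#5 0x1b→b6/s2 VC-HIT; vc=[30]
#6 0x3f→b15/s3 L1-HIT; vc=[30]
#7 0x3d→b15/s3 L1-HIT; vc=[30]
#8 0x3e→b15/s3 L1-HIT; vc=[30]
#9 0x3d→b15/s3 L1-HIT; vc=[30]
#10 0x1e→b7/s3 MISS; vc=[30,15]
#11 0x2e→b11/s3 MISS; vc=[30,15,7]
#12 0x1d→b7/s3 VC-HIT; vc=[30,15,11]

SEQ = [MISS, L1-HIT, MISS, L1-HIT, MISS, VC-HIT, L1-HIT, L1-HIT, L1-HIT, L1-HIT, MISS, MISS, VC-HIT]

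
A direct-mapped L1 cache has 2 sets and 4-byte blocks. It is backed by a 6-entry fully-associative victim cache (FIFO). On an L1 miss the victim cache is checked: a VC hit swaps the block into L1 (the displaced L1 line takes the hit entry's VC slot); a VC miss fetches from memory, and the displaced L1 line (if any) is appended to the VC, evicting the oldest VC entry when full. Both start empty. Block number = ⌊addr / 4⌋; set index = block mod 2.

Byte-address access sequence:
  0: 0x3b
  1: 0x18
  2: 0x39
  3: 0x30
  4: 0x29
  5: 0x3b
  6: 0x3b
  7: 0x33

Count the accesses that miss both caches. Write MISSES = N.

#0 0x3b→b14/s0 MISS; vc=[]
#1 0x18→b6/s0 MISS; vc=[14]
#2 0x39→b14/s0 VC-HIT; vc=[6]
#3 0x30→b12/s0 MISS; vc=[6,14]
#4 0x29→b10/s0 MISS; vc=[6,14,12]
#5 0x3b→b14/s0 VC-HIT; vc=[6,10,12]
#6 0x3b→b14/s0 L1-HIT; vc=[6,10,12]
#7 0x33→b12/s0 VC-HIT; vc=[6,10,14]

MISSES = 4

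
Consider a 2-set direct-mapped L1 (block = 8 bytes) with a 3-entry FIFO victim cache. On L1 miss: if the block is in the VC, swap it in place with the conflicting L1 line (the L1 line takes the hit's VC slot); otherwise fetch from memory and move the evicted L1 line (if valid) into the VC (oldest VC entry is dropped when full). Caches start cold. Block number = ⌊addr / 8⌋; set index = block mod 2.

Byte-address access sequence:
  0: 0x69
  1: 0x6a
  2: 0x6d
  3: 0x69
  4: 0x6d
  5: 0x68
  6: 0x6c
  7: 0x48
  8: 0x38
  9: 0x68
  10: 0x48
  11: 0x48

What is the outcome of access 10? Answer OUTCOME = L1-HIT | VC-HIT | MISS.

  [0] addr=0x69 blk=13 s=1: MISS | VC []
  [1] addr=0x6a blk=13 s=1: L1-HIT | VC []
  [2] addr=0x6d blk=13 s=1: L1-HIT | VC []
  [3] addr=0x69 blk=13 s=1: L1-HIT | VC []
  [4] addr=0x6d blk=13 s=1: L1-HIT | VC []
  [5] addr=0x68 blk=13 s=1: L1-HIT | VC []
  [6] addr=0x6c blk=13 s=1: L1-HIT | VC []
  [7] addr=0x48 blk=9 s=1: MISS | VC [13]
  [8] addr=0x38 blk=7 s=1: MISS | VC [13, 9]
  [9] addr=0x68 blk=13 s=1: VC-HIT | VC [7, 9]
  [10] addr=0x48 blk=9 s=1: VC-HIT | VC [7, 13]
  [11] addr=0x48 blk=9 s=1: L1-HIT | VC [7, 13]

OUTCOME = VC-HIT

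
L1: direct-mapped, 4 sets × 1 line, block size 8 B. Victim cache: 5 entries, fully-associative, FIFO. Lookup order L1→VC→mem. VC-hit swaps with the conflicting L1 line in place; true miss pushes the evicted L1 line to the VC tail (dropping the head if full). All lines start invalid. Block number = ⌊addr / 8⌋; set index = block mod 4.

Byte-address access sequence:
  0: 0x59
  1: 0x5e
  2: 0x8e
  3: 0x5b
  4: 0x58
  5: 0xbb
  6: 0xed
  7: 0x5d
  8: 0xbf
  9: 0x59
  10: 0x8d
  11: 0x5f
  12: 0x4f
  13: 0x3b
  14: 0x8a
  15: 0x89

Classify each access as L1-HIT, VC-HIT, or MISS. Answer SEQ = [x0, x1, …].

0: 0x59 (blk 11, set 3) → MISS  vc=[]
1: 0x5e (blk 11, set 3) → L1-HIT  vc=[]
2: 0x8e (blk 17, set 1) → MISS  vc=[]
3: 0x5b (blk 11, set 3) → L1-HIT  vc=[]
4: 0x58 (blk 11, set 3) → L1-HIT  vc=[]
5: 0xbb (blk 23, set 3) → MISS  vc=[11]
6: 0xed (blk 29, set 1) → MISS  vc=[11, 17]
7: 0x5d (blk 11, set 3) → VC-HIT  vc=[23, 17]
8: 0xbf (blk 23, set 3) → VC-HIT  vc=[11, 17]
9: 0x59 (blk 11, set 3) → VC-HIT  vc=[23, 17]
10: 0x8d (blk 17, set 1) → VC-HIT  vc=[23, 29]
11: 0x5f (blk 11, set 3) → L1-HIT  vc=[23, 29]
12: 0x4f (blk 9, set 1) → MISS  vc=[23, 29, 17]
13: 0x3b (blk 7, set 3) → MISS  vc=[23, 29, 17, 11]
14: 0x8a (blk 17, set 1) → VC-HIT  vc=[23, 29, 9, 11]
15: 0x89 (blk 17, set 1) → L1-HIT  vc=[23, 29, 9, 11]

SEQ = [MISS, L1-HIT, MISS, L1-HIT, L1-HIT, MISS, MISS, VC-HIT, VC-HIT, VC-HIT, VC-HIT, L1-HIT, MISS, MISS, VC-HIT, L1-HIT]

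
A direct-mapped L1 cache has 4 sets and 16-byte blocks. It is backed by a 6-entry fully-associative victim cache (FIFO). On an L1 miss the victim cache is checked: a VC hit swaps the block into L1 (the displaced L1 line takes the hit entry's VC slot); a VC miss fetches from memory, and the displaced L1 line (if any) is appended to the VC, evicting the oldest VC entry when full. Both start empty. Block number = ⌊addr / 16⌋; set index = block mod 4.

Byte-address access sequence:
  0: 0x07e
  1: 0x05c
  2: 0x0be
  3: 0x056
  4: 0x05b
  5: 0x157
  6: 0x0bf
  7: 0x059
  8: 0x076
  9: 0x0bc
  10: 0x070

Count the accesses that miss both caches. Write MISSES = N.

MISSES = 4

0: 0x7e (blk 7, set 3) → MISS  vc=[]
1: 0x5c (blk 5, set 1) → MISS  vc=[]
2: 0xbe (blk 11, set 3) → MISS  vc=[7]
3: 0x56 (blk 5, set 1) → L1-HIT  vc=[7]
4: 0x5b (blk 5, set 1) → L1-HIT  vc=[7]
5: 0x157 (blk 21, set 1) → MISS  vc=[7, 5]
6: 0xbf (blk 11, set 3) → L1-HIT  vc=[7, 5]
7: 0x59 (blk 5, set 1) → VC-HIT  vc=[7, 21]
8: 0x76 (blk 7, set 3) → VC-HIT  vc=[11, 21]
9: 0xbc (blk 11, set 3) → VC-HIT  vc=[7, 21]
10: 0x70 (blk 7, set 3) → VC-HIT  vc=[11, 21]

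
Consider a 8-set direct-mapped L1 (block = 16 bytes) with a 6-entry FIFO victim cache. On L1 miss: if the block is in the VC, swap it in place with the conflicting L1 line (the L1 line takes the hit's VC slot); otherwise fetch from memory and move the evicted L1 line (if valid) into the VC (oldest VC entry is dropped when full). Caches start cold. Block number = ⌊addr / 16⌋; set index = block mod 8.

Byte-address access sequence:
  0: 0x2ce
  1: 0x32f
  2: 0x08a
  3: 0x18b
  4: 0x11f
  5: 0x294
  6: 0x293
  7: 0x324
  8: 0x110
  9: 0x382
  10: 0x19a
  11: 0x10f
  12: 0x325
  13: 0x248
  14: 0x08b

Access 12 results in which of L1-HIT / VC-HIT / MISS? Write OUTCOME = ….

#0 0x2ce→b44/s4 MISS; vc=[]
#1 0x32f→b50/s2 MISS; vc=[]
#2 0x8a→b8/s0 MISS; vc=[]
#3 0x18b→b24/s0 MISS; vc=[8]
#4 0x11f→b17/s1 MISS; vc=[8]
#5 0x294→b41/s1 MISS; vc=[8,17]
#6 0x293→b41/s1 L1-HIT; vc=[8,17]
#7 0x324→b50/s2 L1-HIT; vc=[8,17]
#8 0x110→b17/s1 VC-HIT; vc=[8,41]
#9 0x382→b56/s0 MISS; vc=[8,41,24]
#10 0x19a→b25/s1 MISS; vc=[8,41,24,17]
#11 0x10f→b16/s0 MISS; vc=[8,41,24,17,56]
#12 0x325→b50/s2 L1-HIT; vc=[8,41,24,17,56]
#13 0x248→b36/s4 MISS; vc=[8,41,24,17,56,44]
#14 0x8b→b8/s0 VC-HIT; vc=[16,41,24,17,56,44]

OUTCOME = L1-HIT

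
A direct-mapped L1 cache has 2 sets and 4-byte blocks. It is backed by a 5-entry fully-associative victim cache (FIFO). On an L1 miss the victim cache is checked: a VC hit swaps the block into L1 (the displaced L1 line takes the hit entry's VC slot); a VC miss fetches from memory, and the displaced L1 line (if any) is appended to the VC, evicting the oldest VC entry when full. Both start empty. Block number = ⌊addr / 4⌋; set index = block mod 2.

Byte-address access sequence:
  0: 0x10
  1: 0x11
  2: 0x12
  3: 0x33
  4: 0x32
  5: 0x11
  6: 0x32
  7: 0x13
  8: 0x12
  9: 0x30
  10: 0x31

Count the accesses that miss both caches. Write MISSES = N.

0: 0x10 (blk 4, set 0) → MISS  vc=[]
1: 0x11 (blk 4, set 0) → L1-HIT  vc=[]
2: 0x12 (blk 4, set 0) → L1-HIT  vc=[]
3: 0x33 (blk 12, set 0) → MISS  vc=[4]
4: 0x32 (blk 12, set 0) → L1-HIT  vc=[4]
5: 0x11 (blk 4, set 0) → VC-HIT  vc=[12]
6: 0x32 (blk 12, set 0) → VC-HIT  vc=[4]
7: 0x13 (blk 4, set 0) → VC-HIT  vc=[12]
8: 0x12 (blk 4, set 0) → L1-HIT  vc=[12]
9: 0x30 (blk 12, set 0) → VC-HIT  vc=[4]
10: 0x31 (blk 12, set 0) → L1-HIT  vc=[4]

MISSES = 2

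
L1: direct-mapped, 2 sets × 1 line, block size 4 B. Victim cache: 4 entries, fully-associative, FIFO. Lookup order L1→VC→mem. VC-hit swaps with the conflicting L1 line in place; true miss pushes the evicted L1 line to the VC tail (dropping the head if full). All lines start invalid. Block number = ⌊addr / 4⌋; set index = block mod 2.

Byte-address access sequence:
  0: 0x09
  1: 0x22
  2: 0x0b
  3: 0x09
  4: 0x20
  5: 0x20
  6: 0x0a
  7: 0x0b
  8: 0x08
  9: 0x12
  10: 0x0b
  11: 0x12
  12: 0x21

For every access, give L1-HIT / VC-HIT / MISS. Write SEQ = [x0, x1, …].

  [0] addr=0x9 blk=2 s=0: MISS | VC []
  [1] addr=0x22 blk=8 s=0: MISS | VC [2]
  [2] addr=0xb blk=2 s=0: VC-HIT | VC [8]
  [3] addr=0x9 blk=2 s=0: L1-HIT | VC [8]
  [4] addr=0x20 blk=8 s=0: VC-HIT | VC [2]
  [5] addr=0x20 blk=8 s=0: L1-HIT | VC [2]
  [6] addr=0xa blk=2 s=0: VC-HIT | VC [8]
  [7] addr=0xb blk=2 s=0: L1-HIT | VC [8]
  [8] addr=0x8 blk=2 s=0: L1-HIT | VC [8]
  [9] addr=0x12 blk=4 s=0: MISS | VC [8, 2]
  [10] addr=0xb blk=2 s=0: VC-HIT | VC [8, 4]
  [11] addr=0x12 blk=4 s=0: VC-HIT | VC [8, 2]
  [12] addr=0x21 blk=8 s=0: VC-HIT | VC [4, 2]

SEQ = [MISS, MISS, VC-HIT, L1-HIT, VC-HIT, L1-HIT, VC-HIT, L1-HIT, L1-HIT, MISS, VC-HIT, VC-HIT, VC-HIT]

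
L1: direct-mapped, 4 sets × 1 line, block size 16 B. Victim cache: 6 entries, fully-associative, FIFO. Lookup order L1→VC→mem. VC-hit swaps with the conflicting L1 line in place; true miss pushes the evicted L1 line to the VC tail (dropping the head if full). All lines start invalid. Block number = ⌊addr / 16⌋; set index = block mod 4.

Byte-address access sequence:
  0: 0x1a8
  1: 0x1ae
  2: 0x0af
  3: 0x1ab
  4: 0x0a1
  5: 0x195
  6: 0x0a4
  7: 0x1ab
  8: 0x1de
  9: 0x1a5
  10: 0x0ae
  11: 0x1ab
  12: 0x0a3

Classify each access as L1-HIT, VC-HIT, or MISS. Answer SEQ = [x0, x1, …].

#0 0x1a8→b26/s2 MISS; vc=[]
#1 0x1ae→b26/s2 L1-HIT; vc=[]
#2 0xaf→b10/s2 MISS; vc=[26]
#3 0x1ab→b26/s2 VC-HIT; vc=[10]
#4 0xa1→b10/s2 VC-HIT; vc=[26]
#5 0x195→b25/s1 MISS; vc=[26]
#6 0xa4→b10/s2 L1-HIT; vc=[26]
#7 0x1ab→b26/s2 VC-HIT; vc=[10]
#8 0x1de→b29/s1 MISS; vc=[10,25]
#9 0x1a5→b26/s2 L1-HIT; vc=[10,25]
#10 0xae→b10/s2 VC-HIT; vc=[26,25]
#11 0x1ab→b26/s2 VC-HIT; vc=[10,25]
#12 0xa3→b10/s2 VC-HIT; vc=[26,25]

SEQ = [MISS, L1-HIT, MISS, VC-HIT, VC-HIT, MISS, L1-HIT, VC-HIT, MISS, L1-HIT, VC-HIT, VC-HIT, VC-HIT]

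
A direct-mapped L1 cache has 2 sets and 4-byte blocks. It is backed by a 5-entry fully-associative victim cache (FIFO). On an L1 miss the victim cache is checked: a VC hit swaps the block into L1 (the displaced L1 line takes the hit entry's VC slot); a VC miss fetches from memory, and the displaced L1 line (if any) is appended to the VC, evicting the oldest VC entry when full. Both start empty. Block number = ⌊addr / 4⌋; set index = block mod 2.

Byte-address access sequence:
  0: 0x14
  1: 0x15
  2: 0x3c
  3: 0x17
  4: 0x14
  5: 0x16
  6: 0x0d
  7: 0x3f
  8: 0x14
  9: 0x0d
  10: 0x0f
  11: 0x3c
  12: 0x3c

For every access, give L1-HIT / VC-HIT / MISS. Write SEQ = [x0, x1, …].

0: 0x14 (blk 5, set 1) → MISS  vc=[]
1: 0x15 (blk 5, set 1) → L1-HIT  vc=[]
2: 0x3c (blk 15, set 1) → MISS  vc=[5]
3: 0x17 (blk 5, set 1) → VC-HIT  vc=[15]
4: 0x14 (blk 5, set 1) → L1-HIT  vc=[15]
5: 0x16 (blk 5, set 1) → L1-HIT  vc=[15]
6: 0xd (blk 3, set 1) → MISS  vc=[15, 5]
7: 0x3f (blk 15, set 1) → VC-HIT  vc=[3, 5]
8: 0x14 (blk 5, set 1) → VC-HIT  vc=[3, 15]
9: 0xd (blk 3, set 1) → VC-HIT  vc=[5, 15]
10: 0xf (blk 3, set 1) → L1-HIT  vc=[5, 15]
11: 0x3c (blk 15, set 1) → VC-HIT  vc=[5, 3]
12: 0x3c (blk 15, set 1) → L1-HIT  vc=[5, 3]

SEQ = [MISS, L1-HIT, MISS, VC-HIT, L1-HIT, L1-HIT, MISS, VC-HIT, VC-HIT, VC-HIT, L1-HIT, VC-HIT, L1-HIT]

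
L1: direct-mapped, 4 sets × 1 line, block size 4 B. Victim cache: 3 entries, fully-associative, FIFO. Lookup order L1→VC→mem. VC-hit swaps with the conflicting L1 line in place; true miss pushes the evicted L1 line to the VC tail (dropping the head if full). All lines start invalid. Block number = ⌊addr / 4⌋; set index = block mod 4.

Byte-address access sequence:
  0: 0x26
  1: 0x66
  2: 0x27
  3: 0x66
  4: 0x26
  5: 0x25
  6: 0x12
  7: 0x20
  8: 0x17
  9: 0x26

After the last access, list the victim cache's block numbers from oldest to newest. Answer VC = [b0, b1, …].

  [0] addr=0x26 blk=9 s=1: MISS | VC []
  [1] addr=0x66 blk=25 s=1: MISS | VC [9]
  [2] addr=0x27 blk=9 s=1: VC-HIT | VC [25]
  [3] addr=0x66 blk=25 s=1: VC-HIT | VC [9]
  [4] addr=0x26 blk=9 s=1: VC-HIT | VC [25]
  [5] addr=0x25 blk=9 s=1: L1-HIT | VC [25]
  [6] addr=0x12 blk=4 s=0: MISS | VC [25]
  [7] addr=0x20 blk=8 s=0: MISS | VC [25, 4]
  [8] addr=0x17 blk=5 s=1: MISS | VC [25, 4, 9]
  [9] addr=0x26 blk=9 s=1: VC-HIT | VC [25, 4, 5]

VC = [25, 4, 5]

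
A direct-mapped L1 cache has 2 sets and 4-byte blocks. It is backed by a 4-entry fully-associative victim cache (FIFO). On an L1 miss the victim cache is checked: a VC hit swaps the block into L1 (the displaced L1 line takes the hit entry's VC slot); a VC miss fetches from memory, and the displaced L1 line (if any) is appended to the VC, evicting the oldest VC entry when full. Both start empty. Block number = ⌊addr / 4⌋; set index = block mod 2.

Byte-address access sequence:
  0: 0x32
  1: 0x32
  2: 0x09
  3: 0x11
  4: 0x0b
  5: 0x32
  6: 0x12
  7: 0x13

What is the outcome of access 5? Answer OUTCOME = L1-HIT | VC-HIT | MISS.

OUTCOME = VC-HIT

0: 0x32 (blk 12, set 0) → MISS  vc=[]
1: 0x32 (blk 12, set 0) → L1-HIT  vc=[]
2: 0x9 (blk 2, set 0) → MISS  vc=[12]
3: 0x11 (blk 4, set 0) → MISS  vc=[12, 2]
4: 0xb (blk 2, set 0) → VC-HIT  vc=[12, 4]
5: 0x32 (blk 12, set 0) → VC-HIT  vc=[2, 4]
6: 0x12 (blk 4, set 0) → VC-HIT  vc=[2, 12]
7: 0x13 (blk 4, set 0) → L1-HIT  vc=[2, 12]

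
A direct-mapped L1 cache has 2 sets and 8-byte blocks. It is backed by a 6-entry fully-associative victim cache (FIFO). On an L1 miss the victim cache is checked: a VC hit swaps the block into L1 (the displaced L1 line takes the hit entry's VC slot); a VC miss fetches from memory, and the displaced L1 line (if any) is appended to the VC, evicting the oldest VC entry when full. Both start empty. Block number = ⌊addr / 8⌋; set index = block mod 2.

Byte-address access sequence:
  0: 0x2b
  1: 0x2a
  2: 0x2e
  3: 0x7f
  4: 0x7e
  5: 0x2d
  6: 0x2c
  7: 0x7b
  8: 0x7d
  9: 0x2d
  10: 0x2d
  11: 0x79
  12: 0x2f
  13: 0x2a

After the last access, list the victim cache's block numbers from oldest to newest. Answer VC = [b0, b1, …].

  [0] addr=0x2b blk=5 s=1: MISS | VC []
  [1] addr=0x2a blk=5 s=1: L1-HIT | VC []
  [2] addr=0x2e blk=5 s=1: L1-HIT | VC []
  [3] addr=0x7f blk=15 s=1: MISS | VC [5]
  [4] addr=0x7e blk=15 s=1: L1-HIT | VC [5]
  [5] addr=0x2d blk=5 s=1: VC-HIT | VC [15]
  [6] addr=0x2c blk=5 s=1: L1-HIT | VC [15]
  [7] addr=0x7b blk=15 s=1: VC-HIT | VC [5]
  [8] addr=0x7d blk=15 s=1: L1-HIT | VC [5]
  [9] addr=0x2d blk=5 s=1: VC-HIT | VC [15]
  [10] addr=0x2d blk=5 s=1: L1-HIT | VC [15]
  [11] addr=0x79 blk=15 s=1: VC-HIT | VC [5]
  [12] addr=0x2f blk=5 s=1: VC-HIT | VC [15]
  [13] addr=0x2a blk=5 s=1: L1-HIT | VC [15]

VC = [15]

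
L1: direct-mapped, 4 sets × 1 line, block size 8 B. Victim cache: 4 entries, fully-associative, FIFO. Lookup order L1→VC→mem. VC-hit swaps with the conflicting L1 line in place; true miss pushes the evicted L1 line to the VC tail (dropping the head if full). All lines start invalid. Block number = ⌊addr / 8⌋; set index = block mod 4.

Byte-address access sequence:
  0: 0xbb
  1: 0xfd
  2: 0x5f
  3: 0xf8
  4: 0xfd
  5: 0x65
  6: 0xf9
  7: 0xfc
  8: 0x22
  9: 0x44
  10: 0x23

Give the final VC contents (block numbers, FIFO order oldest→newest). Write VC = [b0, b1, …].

#0 0xbb→b23/s3 MISS; vc=[]
#1 0xfd→b31/s3 MISS; vc=[23]
#2 0x5f→b11/s3 MISS; vc=[23,31]
#3 0xf8→b31/s3 VC-HIT; vc=[23,11]
#4 0xfd→b31/s3 L1-HIT; vc=[23,11]
#5 0x65→b12/s0 MISS; vc=[23,11]
#6 0xf9→b31/s3 L1-HIT; vc=[23,11]
#7 0xfc→b31/s3 L1-HIT; vc=[23,11]
#8 0x22→b4/s0 MISS; vc=[23,11,12]
#9 0x44→b8/s0 MISS; vc=[23,11,12,4]
#10 0x23→b4/s0 VC-HIT; vc=[23,11,12,8]

VC = [23, 11, 12, 8]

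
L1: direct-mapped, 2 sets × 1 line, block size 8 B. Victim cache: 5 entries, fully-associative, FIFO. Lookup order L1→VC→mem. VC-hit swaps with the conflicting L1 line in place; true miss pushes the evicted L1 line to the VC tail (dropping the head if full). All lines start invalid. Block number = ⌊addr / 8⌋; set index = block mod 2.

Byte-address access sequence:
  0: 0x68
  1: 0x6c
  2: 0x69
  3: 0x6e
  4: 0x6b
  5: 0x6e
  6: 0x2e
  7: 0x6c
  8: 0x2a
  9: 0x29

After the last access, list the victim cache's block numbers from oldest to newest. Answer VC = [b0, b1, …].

VC = [13]

#0 0x68→b13/s1 MISS; vc=[]
#1 0x6c→b13/s1 L1-HIT; vc=[]
#2 0x69→b13/s1 L1-HIT; vc=[]
#3 0x6e→b13/s1 L1-HIT; vc=[]
#4 0x6b→b13/s1 L1-HIT; vc=[]
#5 0x6e→b13/s1 L1-HIT; vc=[]
#6 0x2e→b5/s1 MISS; vc=[13]
#7 0x6c→b13/s1 VC-HIT; vc=[5]
#8 0x2a→b5/s1 VC-HIT; vc=[13]
#9 0x29→b5/s1 L1-HIT; vc=[13]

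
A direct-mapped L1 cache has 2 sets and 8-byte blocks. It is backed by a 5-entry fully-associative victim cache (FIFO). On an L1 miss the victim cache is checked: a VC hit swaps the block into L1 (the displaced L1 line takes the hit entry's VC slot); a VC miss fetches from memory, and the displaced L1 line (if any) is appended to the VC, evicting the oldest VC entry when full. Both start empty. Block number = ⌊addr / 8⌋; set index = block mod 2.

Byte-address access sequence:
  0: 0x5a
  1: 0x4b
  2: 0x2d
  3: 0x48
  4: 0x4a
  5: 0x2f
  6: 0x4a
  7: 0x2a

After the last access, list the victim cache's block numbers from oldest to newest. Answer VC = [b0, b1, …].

#0 0x5a→b11/s1 MISS; vc=[]
#1 0x4b→b9/s1 MISS; vc=[11]
#2 0x2d→b5/s1 MISS; vc=[11,9]
#3 0x48→b9/s1 VC-HIT; vc=[11,5]
#4 0x4a→b9/s1 L1-HIT; vc=[11,5]
#5 0x2f→b5/s1 VC-HIT; vc=[11,9]
#6 0x4a→b9/s1 VC-HIT; vc=[11,5]
#7 0x2a→b5/s1 VC-HIT; vc=[11,9]

VC = [11, 9]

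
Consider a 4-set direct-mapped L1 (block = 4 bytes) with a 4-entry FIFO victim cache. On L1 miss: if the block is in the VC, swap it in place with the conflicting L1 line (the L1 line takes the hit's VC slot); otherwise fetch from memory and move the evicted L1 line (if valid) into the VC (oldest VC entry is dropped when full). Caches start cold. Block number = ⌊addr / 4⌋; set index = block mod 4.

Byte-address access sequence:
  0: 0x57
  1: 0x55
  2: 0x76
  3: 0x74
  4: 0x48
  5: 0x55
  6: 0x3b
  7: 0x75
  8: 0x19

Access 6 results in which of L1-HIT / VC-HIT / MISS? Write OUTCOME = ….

0: 0x57 (blk 21, set 1) → MISS  vc=[]
1: 0x55 (blk 21, set 1) → L1-HIT  vc=[]
2: 0x76 (blk 29, set 1) → MISS  vc=[21]
3: 0x74 (blk 29, set 1) → L1-HIT  vc=[21]
4: 0x48 (blk 18, set 2) → MISS  vc=[21]
5: 0x55 (blk 21, set 1) → VC-HIT  vc=[29]
6: 0x3b (blk 14, set 2) → MISS  vc=[29, 18]
7: 0x75 (blk 29, set 1) → VC-HIT  vc=[21, 18]
8: 0x19 (blk 6, set 2) → MISS  vc=[21, 18, 14]

OUTCOME = MISS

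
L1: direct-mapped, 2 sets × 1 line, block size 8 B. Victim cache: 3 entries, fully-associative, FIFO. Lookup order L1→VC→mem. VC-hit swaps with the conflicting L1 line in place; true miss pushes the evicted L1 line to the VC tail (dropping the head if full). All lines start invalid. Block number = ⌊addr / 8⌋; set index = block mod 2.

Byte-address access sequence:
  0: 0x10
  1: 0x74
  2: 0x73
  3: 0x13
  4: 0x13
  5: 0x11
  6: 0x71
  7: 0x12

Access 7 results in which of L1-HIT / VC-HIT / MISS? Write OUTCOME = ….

OUTCOME = VC-HIT

  [0] addr=0x10 blk=2 s=0: MISS | VC []
  [1] addr=0x74 blk=14 s=0: MISS | VC [2]
  [2] addr=0x73 blk=14 s=0: L1-HIT | VC [2]
  [3] addr=0x13 blk=2 s=0: VC-HIT | VC [14]
  [4] addr=0x13 blk=2 s=0: L1-HIT | VC [14]
  [5] addr=0x11 blk=2 s=0: L1-HIT | VC [14]
  [6] addr=0x71 blk=14 s=0: VC-HIT | VC [2]
  [7] addr=0x12 blk=2 s=0: VC-HIT | VC [14]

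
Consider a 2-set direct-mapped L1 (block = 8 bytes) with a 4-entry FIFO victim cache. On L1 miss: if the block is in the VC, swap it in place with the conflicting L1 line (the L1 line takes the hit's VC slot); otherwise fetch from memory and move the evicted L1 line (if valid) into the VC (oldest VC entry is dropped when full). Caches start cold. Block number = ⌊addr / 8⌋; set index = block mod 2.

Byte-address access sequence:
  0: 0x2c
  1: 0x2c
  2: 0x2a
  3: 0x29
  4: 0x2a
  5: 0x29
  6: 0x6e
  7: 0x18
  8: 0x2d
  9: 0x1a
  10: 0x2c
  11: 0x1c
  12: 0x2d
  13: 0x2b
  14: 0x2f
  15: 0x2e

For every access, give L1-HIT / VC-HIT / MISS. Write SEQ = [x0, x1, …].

#0 0x2c→b5/s1 MISS; vc=[]
#1 0x2c→b5/s1 L1-HIT; vc=[]
#2 0x2a→b5/s1 L1-HIT; vc=[]
#3 0x29→b5/s1 L1-HIT; vc=[]
#4 0x2a→b5/s1 L1-HIT; vc=[]
#5 0x29→b5/s1 L1-HIT; vc=[]
#6 0x6e→b13/s1 MISS; vc=[5]
#7 0x18→b3/s1 MISS; vc=[5,13]
#8 0x2d→b5/s1 VC-HIT; vc=[3,13]
#9 0x1a→b3/s1 VC-HIT; vc=[5,13]
#10 0x2c→b5/s1 VC-HIT; vc=[3,13]
#11 0x1c→b3/s1 VC-HIT; vc=[5,13]
#12 0x2d→b5/s1 VC-HIT; vc=[3,13]
#13 0x2b→b5/s1 L1-HIT; vc=[3,13]
#14 0x2f→b5/s1 L1-HIT; vc=[3,13]
#15 0x2e→b5/s1 L1-HIT; vc=[3,13]

SEQ = [MISS, L1-HIT, L1-HIT, L1-HIT, L1-HIT, L1-HIT, MISS, MISS, VC-HIT, VC-HIT, VC-HIT, VC-HIT, VC-HIT, L1-HIT, L1-HIT, L1-HIT]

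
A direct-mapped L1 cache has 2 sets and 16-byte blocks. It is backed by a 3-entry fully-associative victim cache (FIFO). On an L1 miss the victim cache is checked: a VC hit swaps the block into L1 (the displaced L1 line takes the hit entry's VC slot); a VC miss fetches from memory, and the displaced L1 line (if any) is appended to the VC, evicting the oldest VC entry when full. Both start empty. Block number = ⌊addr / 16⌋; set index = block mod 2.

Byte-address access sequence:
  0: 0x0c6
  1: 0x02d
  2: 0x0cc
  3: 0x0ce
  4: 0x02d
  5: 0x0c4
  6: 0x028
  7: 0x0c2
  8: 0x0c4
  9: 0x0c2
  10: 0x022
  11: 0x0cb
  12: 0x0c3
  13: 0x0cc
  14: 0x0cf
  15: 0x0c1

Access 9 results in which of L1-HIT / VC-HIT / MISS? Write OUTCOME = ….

OUTCOME = L1-HIT

  [0] addr=0xc6 blk=12 s=0: MISS | VC []
  [1] addr=0x2d blk=2 s=0: MISS | VC [12]
  [2] addr=0xcc blk=12 s=0: VC-HIT | VC [2]
  [3] addr=0xce blk=12 s=0: L1-HIT | VC [2]
  [4] addr=0x2d blk=2 s=0: VC-HIT | VC [12]
  [5] addr=0xc4 blk=12 s=0: VC-HIT | VC [2]
  [6] addr=0x28 blk=2 s=0: VC-HIT | VC [12]
  [7] addr=0xc2 blk=12 s=0: VC-HIT | VC [2]
  [8] addr=0xc4 blk=12 s=0: L1-HIT | VC [2]
  [9] addr=0xc2 blk=12 s=0: L1-HIT | VC [2]
  [10] addr=0x22 blk=2 s=0: VC-HIT | VC [12]
  [11] addr=0xcb blk=12 s=0: VC-HIT | VC [2]
  [12] addr=0xc3 blk=12 s=0: L1-HIT | VC [2]
  [13] addr=0xcc blk=12 s=0: L1-HIT | VC [2]
  [14] addr=0xcf blk=12 s=0: L1-HIT | VC [2]
  [15] addr=0xc1 blk=12 s=0: L1-HIT | VC [2]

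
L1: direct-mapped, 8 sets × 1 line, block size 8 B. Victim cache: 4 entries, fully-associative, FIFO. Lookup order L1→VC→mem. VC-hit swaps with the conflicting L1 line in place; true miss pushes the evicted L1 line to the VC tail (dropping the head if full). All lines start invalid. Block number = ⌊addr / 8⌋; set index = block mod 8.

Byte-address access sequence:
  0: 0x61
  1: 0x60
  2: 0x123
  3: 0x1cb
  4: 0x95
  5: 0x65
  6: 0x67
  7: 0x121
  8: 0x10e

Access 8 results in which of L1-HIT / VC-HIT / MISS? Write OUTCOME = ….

  [0] addr=0x61 blk=12 s=4: MISS | VC []
  [1] addr=0x60 blk=12 s=4: L1-HIT | VC []
  [2] addr=0x123 blk=36 s=4: MISS | VC [12]
  [3] addr=0x1cb blk=57 s=1: MISS | VC [12]
  [4] addr=0x95 blk=18 s=2: MISS | VC [12]
  [5] addr=0x65 blk=12 s=4: VC-HIT | VC [36]
  [6] addr=0x67 blk=12 s=4: L1-HIT | VC [36]
  [7] addr=0x121 blk=36 s=4: VC-HIT | VC [12]
  [8] addr=0x10e blk=33 s=1: MISS | VC [12, 57]

OUTCOME = MISS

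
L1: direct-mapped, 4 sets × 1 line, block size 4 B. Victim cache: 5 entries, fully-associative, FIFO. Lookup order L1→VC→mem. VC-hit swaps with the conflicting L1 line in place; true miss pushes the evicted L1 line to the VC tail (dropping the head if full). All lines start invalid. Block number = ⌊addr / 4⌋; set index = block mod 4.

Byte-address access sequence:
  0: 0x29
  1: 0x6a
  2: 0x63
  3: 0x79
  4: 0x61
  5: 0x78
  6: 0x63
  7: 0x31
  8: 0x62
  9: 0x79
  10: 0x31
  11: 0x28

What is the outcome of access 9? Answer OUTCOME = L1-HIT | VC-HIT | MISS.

OUTCOME = L1-HIT

  [0] addr=0x29 blk=10 s=2: MISS | VC []
  [1] addr=0x6a blk=26 s=2: MISS | VC [10]
  [2] addr=0x63 blk=24 s=0: MISS | VC [10]
  [3] addr=0x79 blk=30 s=2: MISS | VC [10, 26]
  [4] addr=0x61 blk=24 s=0: L1-HIT | VC [10, 26]
  [5] addr=0x78 blk=30 s=2: L1-HIT | VC [10, 26]
  [6] addr=0x63 blk=24 s=0: L1-HIT | VC [10, 26]
  [7] addr=0x31 blk=12 s=0: MISS | VC [10, 26, 24]
  [8] addr=0x62 blk=24 s=0: VC-HIT | VC [10, 26, 12]
  [9] addr=0x79 blk=30 s=2: L1-HIT | VC [10, 26, 12]
  [10] addr=0x31 blk=12 s=0: VC-HIT | VC [10, 26, 24]
  [11] addr=0x28 blk=10 s=2: VC-HIT | VC [30, 26, 24]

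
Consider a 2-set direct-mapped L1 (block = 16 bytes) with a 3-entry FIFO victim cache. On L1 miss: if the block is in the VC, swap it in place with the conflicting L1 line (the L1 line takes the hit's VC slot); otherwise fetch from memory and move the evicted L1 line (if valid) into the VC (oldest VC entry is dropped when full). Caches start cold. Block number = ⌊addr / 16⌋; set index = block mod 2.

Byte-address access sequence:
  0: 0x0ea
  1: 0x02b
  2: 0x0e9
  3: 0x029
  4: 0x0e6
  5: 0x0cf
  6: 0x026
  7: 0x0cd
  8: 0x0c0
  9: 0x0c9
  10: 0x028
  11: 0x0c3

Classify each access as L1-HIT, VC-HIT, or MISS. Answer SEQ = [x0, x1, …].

  [0] addr=0xea blk=14 s=0: MISS | VC []
  [1] addr=0x2b blk=2 s=0: MISS | VC [14]
  [2] addr=0xe9 blk=14 s=0: VC-HIT | VC [2]
  [3] addr=0x29 blk=2 s=0: VC-HIT | VC [14]
  [4] addr=0xe6 blk=14 s=0: VC-HIT | VC [2]
  [5] addr=0xcf blk=12 s=0: MISS | VC [2, 14]
  [6] addr=0x26 blk=2 s=0: VC-HIT | VC [12, 14]
  [7] addr=0xcd blk=12 s=0: VC-HIT | VC [2, 14]
  [8] addr=0xc0 blk=12 s=0: L1-HIT | VC [2, 14]
  [9] addr=0xc9 blk=12 s=0: L1-HIT | VC [2, 14]
  [10] addr=0x28 blk=2 s=0: VC-HIT | VC [12, 14]
  [11] addr=0xc3 blk=12 s=0: VC-HIT | VC [2, 14]

SEQ = [MISS, MISS, VC-HIT, VC-HIT, VC-HIT, MISS, VC-HIT, VC-HIT, L1-HIT, L1-HIT, VC-HIT, VC-HIT]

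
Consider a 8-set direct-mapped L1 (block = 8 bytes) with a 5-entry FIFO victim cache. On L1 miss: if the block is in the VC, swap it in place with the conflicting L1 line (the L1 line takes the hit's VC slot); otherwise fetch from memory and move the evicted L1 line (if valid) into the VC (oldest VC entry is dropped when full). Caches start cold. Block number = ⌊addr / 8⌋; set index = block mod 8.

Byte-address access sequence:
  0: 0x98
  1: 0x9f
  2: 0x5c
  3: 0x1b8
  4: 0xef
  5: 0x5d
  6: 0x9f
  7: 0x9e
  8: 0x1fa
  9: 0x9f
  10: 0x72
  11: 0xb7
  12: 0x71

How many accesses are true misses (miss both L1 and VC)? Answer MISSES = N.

  [0] addr=0x98 blk=19 s=3: MISS | VC []
  [1] addr=0x9f blk=19 s=3: L1-HIT | VC []
  [2] addr=0x5c blk=11 s=3: MISS | VC [19]
  [3] addr=0x1b8 blk=55 s=7: MISS | VC [19]
  [4] addr=0xef blk=29 s=5: MISS | VC [19]
  [5] addr=0x5d blk=11 s=3: L1-HIT | VC [19]
  [6] addr=0x9f blk=19 s=3: VC-HIT | VC [11]
  [7] addr=0x9e blk=19 s=3: L1-HIT | VC [11]
  [8] addr=0x1fa blk=63 s=7: MISS | VC [11, 55]
  [9] addr=0x9f blk=19 s=3: L1-HIT | VC [11, 55]
  [10] addr=0x72 blk=14 s=6: MISS | VC [11, 55]
  [11] addr=0xb7 blk=22 s=6: MISS | VC [11, 55, 14]
  [12] addr=0x71 blk=14 s=6: VC-HIT | VC [11, 55, 22]

MISSES = 7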